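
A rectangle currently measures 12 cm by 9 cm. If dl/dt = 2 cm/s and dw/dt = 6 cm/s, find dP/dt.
16 cm/s

P = 2(l + w)
dP/dt = 2(dl/dt + dw/dt) = 2(2 + 6) = 16 cm/s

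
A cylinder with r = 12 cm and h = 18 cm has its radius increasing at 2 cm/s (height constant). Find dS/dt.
168π cm²/s

S = 2πrh + 2πr² (lateral + bases)
dS/dt = (2πh + 4πr)·dr/dt = (2π·18 + 4π·12)·2
= 168π cm²/s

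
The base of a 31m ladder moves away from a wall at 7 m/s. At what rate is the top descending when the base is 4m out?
4√105/45 ≈ 0.9108 m/s

x² + y² = 31²
2x·dx/dt + 2y·dy/dt = 0
dy/dt = -x/y · dx/dt = -4/(3√105) · 7 = -4√105/45 m/s
The top is descending at 4√105/45 ≈ 0.9108 m/s.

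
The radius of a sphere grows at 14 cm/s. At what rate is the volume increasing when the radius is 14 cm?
10976π cm³/s

V = (4/3)πr³
dV/dt = dV/dr · dr/dt = 4πr² · 14
At r = 14: dV/dt = 10976π cm³/s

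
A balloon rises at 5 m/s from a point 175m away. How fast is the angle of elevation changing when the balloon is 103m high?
0.02122 rad/s

tan(θ) = y/175
sec²(θ) · dθ/dt = (1/175) · dy/dt
dθ/dt = cos²(θ)/175 · 5 = 175/(175² + 103²) · 5
dθ/dt = 0.02122 rad/s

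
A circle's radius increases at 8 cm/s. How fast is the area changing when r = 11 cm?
176π cm²/s

A = πr²
dA/dt = 2πr · dr/dt = 2π(11)(8) = 176π cm²/s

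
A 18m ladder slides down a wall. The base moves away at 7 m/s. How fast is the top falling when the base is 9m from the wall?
7√3/3 ≈ 4.041 m/s

x² + y² = 18²
2x·dx/dt + 2y·dy/dt = 0
dy/dt = -x/y · dx/dt = -9/(9√3) · 7 = -7√3/3 m/s
The top is descending at 7√3/3 ≈ 4.041 m/s.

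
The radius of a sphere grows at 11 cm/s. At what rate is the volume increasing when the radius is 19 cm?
15884π cm³/s

V = (4/3)πr³
dV/dt = dV/dr · dr/dt = 4πr² · 11
At r = 19: dV/dt = 15884π cm³/s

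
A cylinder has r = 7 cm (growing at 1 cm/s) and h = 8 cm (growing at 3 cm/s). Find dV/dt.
259π cm³/s

V = πr²h
dV/dt = 2πrh·dr/dt + πr²·dh/dt
= 2π(7)(8)(1) + π(7)²(3)
= 259π cm³/s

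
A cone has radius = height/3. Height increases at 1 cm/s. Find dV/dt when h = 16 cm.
256π/9 cm³/s

V = (1/3)π(h/3)²h = πh³/27
dV/dt = πh²/9 · 1
At h = 16: dV/dt = 256π/9 cm³/s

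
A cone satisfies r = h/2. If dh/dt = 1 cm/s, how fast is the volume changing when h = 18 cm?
81π cm³/s

V = (1/3)π(h/2)²h = πh³/12
dV/dt = πh²/4 · 1
At h = 18: dV/dt = 81π cm³/s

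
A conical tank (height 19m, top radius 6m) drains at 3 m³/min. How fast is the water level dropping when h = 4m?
361/(192π) ≈ 0.5985 m/min

r/h = 6/19, so r = (6/19)h
V = (1/3)πr²h = (1/3)π((6/19)h)²h = (12/361)πh³
dV/dh = (36/361)πh²
dh/dt = (dV/dt)/(dV/dh) = -3/((36/361)π·4²) = -361/(192π) m/min
The level is dropping at 361/(192π) ≈ 0.5985 m/min.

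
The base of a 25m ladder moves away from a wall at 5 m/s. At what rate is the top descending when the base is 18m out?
90√301/301 ≈ 5.188 m/s

x² + y² = 25²
2x·dx/dt + 2y·dy/dt = 0
dy/dt = -x/y · dx/dt = -18/√301 · 5 = -90√301/301 m/s
The top is descending at 90√301/301 ≈ 5.188 m/s.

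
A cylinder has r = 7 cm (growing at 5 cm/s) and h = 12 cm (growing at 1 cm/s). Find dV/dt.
889π cm³/s

V = πr²h
dV/dt = 2πrh·dr/dt + πr²·dh/dt
= 2π(7)(12)(5) + π(7)²(1)
= 889π cm³/s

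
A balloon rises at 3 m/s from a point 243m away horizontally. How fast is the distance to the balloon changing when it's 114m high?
114√8005/8005 ≈ 1.274 m/s

z² = 243² + y²
z = √(243² + 114²) = 3√8005
dz/dt = y/z · dy/dt = 114/(3√8005) · 3 = 114√8005/8005 ≈ 1.274 m/s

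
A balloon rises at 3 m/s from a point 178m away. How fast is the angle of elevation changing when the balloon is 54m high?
0.015434 rad/s

tan(θ) = y/178
sec²(θ) · dθ/dt = (1/178) · dy/dt
dθ/dt = cos²(θ)/178 · 3 = 178/(178² + 54²) · 3
dθ/dt = 0.015434 rad/s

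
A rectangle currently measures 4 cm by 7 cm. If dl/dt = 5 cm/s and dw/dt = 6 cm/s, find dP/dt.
22 cm/s

P = 2(l + w)
dP/dt = 2(dl/dt + dw/dt) = 2(5 + 6) = 22 cm/s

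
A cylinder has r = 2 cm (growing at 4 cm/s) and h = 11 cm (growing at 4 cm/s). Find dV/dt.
192π cm³/s

V = πr²h
dV/dt = 2πrh·dr/dt + πr²·dh/dt
= 2π(2)(11)(4) + π(2)²(4)
= 192π cm³/s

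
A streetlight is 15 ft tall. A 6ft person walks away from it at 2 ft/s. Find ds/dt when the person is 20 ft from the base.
4/3 ft/s

By similar triangles: 15/(x+s) = 6/s
Solving: s = 6x/9
ds/dt = 6/9 · dx/dt = 2/3 · 2 = 4/3 ft/s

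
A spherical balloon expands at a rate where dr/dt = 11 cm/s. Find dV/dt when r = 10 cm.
4400π cm³/s

V = (4/3)πr³
dV/dt = dV/dr · dr/dt = 4πr² · 11
At r = 10: dV/dt = 4400π cm³/s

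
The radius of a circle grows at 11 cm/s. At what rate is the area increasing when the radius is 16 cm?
352π cm²/s

A = πr²
dA/dt = 2πr · dr/dt = 2π(16)(11) = 352π cm²/s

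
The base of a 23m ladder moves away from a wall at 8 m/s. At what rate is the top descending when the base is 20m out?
160√129/129 ≈ 14.09 m/s

x² + y² = 23²
2x·dx/dt + 2y·dy/dt = 0
dy/dt = -x/y · dx/dt = -20/√129 · 8 = -160√129/129 m/s
The top is descending at 160√129/129 ≈ 14.09 m/s.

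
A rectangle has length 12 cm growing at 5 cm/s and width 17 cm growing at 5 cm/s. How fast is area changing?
145 cm²/s

A = lw
dA/dt = w·dl/dt + l·dw/dt = 17·5 + 12·5 = 145 cm²/s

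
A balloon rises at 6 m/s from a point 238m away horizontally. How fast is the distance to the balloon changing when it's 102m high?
9√58/29 ≈ 2.364 m/s

z² = 238² + y²
z = √(238² + 102²) = 34√58
dz/dt = y/z · dy/dt = 102/(34√58) · 6 = 9√58/29 ≈ 2.364 m/s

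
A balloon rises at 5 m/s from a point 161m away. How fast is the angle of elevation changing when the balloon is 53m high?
0.028019 rad/s

tan(θ) = y/161
sec²(θ) · dθ/dt = (1/161) · dy/dt
dθ/dt = cos²(θ)/161 · 5 = 161/(161² + 53²) · 5
dθ/dt = 0.028019 rad/s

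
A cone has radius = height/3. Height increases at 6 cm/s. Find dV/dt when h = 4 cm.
32π/3 cm³/s

V = (1/3)π(h/3)²h = πh³/27
dV/dt = πh²/9 · 6
At h = 4: dV/dt = 32π/3 cm³/s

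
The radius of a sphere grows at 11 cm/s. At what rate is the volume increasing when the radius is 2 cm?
176π cm³/s

V = (4/3)πr³
dV/dt = dV/dr · dr/dt = 4πr² · 11
At r = 2: dV/dt = 176π cm³/s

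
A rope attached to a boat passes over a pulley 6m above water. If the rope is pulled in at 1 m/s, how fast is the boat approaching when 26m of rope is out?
13√10/40 ≈ 1.028 m/s

rope² = x² + 6²
x = √(26² - 6²) = 8√10
dx/dt = (rope/x) · d(rope)/dt = (26/(8√10)) · (-1) = -13√10/40 m/s
The boat approaches at 13√10/40 ≈ 1.028 m/s.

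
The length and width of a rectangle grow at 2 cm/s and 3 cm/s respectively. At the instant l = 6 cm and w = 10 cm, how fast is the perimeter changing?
10 cm/s

P = 2(l + w)
dP/dt = 2(dl/dt + dw/dt) = 2(2 + 3) = 10 cm/s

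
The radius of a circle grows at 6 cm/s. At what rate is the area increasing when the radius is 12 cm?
144π cm²/s

A = πr²
dA/dt = 2πr · dr/dt = 2π(12)(6) = 144π cm²/s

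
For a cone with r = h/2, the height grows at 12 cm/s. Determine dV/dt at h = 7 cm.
147π cm³/s

V = (1/3)π(h/2)²h = πh³/12
dV/dt = πh²/4 · 12
At h = 7: dV/dt = 147π cm³/s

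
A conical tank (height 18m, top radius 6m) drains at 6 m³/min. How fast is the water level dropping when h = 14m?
27/(98π) ≈ 0.0877 m/min

r/h = 6/18, so r = (1/3)h
V = (1/3)πr²h = (1/3)π((1/3)h)²h = (1/27)πh³
dV/dh = (1/9)πh²
dh/dt = (dV/dt)/(dV/dh) = -6/((1/9)π·14²) = -27/(98π) m/min
The level is dropping at 27/(98π) ≈ 0.0877 m/min.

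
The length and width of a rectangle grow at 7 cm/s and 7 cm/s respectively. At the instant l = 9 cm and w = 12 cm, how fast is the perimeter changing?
28 cm/s

P = 2(l + w)
dP/dt = 2(dl/dt + dw/dt) = 2(7 + 7) = 28 cm/s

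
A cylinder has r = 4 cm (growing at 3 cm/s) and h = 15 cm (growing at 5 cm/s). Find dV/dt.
440π cm³/s

V = πr²h
dV/dt = 2πrh·dr/dt + πr²·dh/dt
= 2π(4)(15)(3) + π(4)²(5)
= 440π cm³/s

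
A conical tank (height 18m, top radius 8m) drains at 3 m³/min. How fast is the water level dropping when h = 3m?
27/(16π) ≈ 0.5371 m/min

r/h = 8/18, so r = (4/9)h
V = (1/3)πr²h = (1/3)π((4/9)h)²h = (16/243)πh³
dV/dh = (16/81)πh²
dh/dt = (dV/dt)/(dV/dh) = -3/((16/81)π·3²) = -27/(16π) m/min
The level is dropping at 27/(16π) ≈ 0.5371 m/min.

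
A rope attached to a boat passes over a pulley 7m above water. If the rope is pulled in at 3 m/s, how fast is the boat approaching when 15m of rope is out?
45√11/44 ≈ 3.392 m/s

rope² = x² + 7²
x = √(15² - 7²) = 4√11
dx/dt = (rope/x) · d(rope)/dt = (15/(4√11)) · (-3) = -45√11/44 m/s
The boat approaches at 45√11/44 ≈ 3.392 m/s.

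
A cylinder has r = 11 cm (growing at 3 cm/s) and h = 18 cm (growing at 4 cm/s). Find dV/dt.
1672π cm³/s

V = πr²h
dV/dt = 2πrh·dr/dt + πr²·dh/dt
= 2π(11)(18)(3) + π(11)²(4)
= 1672π cm³/s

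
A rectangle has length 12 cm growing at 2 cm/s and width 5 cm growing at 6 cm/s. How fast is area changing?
82 cm²/s

A = lw
dA/dt = w·dl/dt + l·dw/dt = 5·2 + 12·6 = 82 cm²/s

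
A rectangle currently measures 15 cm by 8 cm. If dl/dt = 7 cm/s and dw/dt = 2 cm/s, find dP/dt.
18 cm/s

P = 2(l + w)
dP/dt = 2(dl/dt + dw/dt) = 2(7 + 2) = 18 cm/s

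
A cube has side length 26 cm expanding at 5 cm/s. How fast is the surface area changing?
1560 cm²/s

A = 6s²
dA/dt = 12s · ds/dt = 12·26·5 = 1560 cm²/s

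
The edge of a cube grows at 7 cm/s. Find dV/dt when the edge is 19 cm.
7581 cm³/s

V = s³
dV/dt = 3s² · ds/dt = 3·19²·7 = 7581 cm³/s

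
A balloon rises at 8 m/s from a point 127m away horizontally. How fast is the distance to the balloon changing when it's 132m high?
1056√33553/33553 ≈ 5.765 m/s

z² = 127² + y²
z = √(127² + 132²) = √33553
dz/dt = y/z · dy/dt = 132/√33553 · 8 = 1056√33553/33553 ≈ 5.765 m/s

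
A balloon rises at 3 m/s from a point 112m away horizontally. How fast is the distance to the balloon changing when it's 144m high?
27√130/130 ≈ 2.368 m/s

z² = 112² + y²
z = √(112² + 144²) = 16√130
dz/dt = y/z · dy/dt = 144/(16√130) · 3 = 27√130/130 ≈ 2.368 m/s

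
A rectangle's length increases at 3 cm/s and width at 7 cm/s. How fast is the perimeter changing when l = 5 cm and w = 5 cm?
20 cm/s

P = 2(l + w)
dP/dt = 2(dl/dt + dw/dt) = 2(3 + 7) = 20 cm/s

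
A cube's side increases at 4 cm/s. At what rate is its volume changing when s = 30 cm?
10800 cm³/s

V = s³
dV/dt = 3s² · ds/dt = 3·30²·4 = 10800 cm³/s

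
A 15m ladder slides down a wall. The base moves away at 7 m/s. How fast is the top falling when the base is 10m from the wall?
14√5/5 ≈ 6.261 m/s

x² + y² = 15²
2x·dx/dt + 2y·dy/dt = 0
dy/dt = -x/y · dx/dt = -10/(5√5) · 7 = -14√5/5 m/s
The top is descending at 14√5/5 ≈ 6.261 m/s.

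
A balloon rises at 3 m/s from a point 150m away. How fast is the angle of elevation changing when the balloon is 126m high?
0.011726 rad/s

tan(θ) = y/150
sec²(θ) · dθ/dt = (1/150) · dy/dt
dθ/dt = cos²(θ)/150 · 3 = 150/(150² + 126²) · 3
dθ/dt = 0.011726 rad/s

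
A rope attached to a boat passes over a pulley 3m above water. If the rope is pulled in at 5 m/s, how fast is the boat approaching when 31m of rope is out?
155√238/476 ≈ 5.024 m/s

rope² = x² + 3²
x = √(31² - 3²) = 2√238
dx/dt = (rope/x) · d(rope)/dt = (31/(2√238)) · (-5) = -155√238/476 m/s
The boat approaches at 155√238/476 ≈ 5.024 m/s.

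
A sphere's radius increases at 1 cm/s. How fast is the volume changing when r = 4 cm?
64π cm³/s

V = (4/3)πr³
dV/dt = dV/dr · dr/dt = 4πr² · 1
At r = 4: dV/dt = 64π cm³/s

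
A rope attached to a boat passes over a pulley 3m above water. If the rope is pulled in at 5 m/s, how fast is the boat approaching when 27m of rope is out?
9√5/4 ≈ 5.031 m/s

rope² = x² + 3²
x = √(27² - 3²) = 12√5
dx/dt = (rope/x) · d(rope)/dt = (27/(12√5)) · (-5) = -9√5/4 m/s
The boat approaches at 9√5/4 ≈ 5.031 m/s.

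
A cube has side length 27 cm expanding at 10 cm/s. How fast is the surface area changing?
3240 cm²/s

A = 6s²
dA/dt = 12s · ds/dt = 12·27·10 = 3240 cm²/s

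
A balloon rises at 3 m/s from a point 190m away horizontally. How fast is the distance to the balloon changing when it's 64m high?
96√10049/10049 ≈ 0.9577 m/s

z² = 190² + y²
z = √(190² + 64²) = 2√10049
dz/dt = y/z · dy/dt = 64/(2√10049) · 3 = 96√10049/10049 ≈ 0.9577 m/s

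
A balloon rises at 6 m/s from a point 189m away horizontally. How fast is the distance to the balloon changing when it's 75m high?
75√4594/2297 ≈ 2.213 m/s

z² = 189² + y²
z = √(189² + 75²) = 3√4594
dz/dt = y/z · dy/dt = 75/(3√4594) · 6 = 75√4594/2297 ≈ 2.213 m/s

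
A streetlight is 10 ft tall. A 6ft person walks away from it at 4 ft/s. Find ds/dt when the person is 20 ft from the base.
6 ft/s

By similar triangles: 10/(x+s) = 6/s
Solving: s = 6x/4
ds/dt = 6/4 · dx/dt = 3/2 · 4 = 6 ft/s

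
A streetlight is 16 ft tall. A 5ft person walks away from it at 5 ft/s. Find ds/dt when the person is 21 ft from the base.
25/11 ft/s

By similar triangles: 16/(x+s) = 5/s
Solving: s = 5x/11
ds/dt = 5/11 · dx/dt = 5/11 · 5 = 25/11 ft/s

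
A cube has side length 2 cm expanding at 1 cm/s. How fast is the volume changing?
12 cm³/s

V = s³
dV/dt = 3s² · ds/dt = 3·2²·1 = 12 cm³/s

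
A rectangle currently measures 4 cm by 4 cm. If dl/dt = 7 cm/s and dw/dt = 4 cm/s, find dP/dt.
22 cm/s

P = 2(l + w)
dP/dt = 2(dl/dt + dw/dt) = 2(7 + 4) = 22 cm/s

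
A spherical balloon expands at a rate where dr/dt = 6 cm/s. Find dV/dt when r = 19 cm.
8664π cm³/s

V = (4/3)πr³
dV/dt = dV/dr · dr/dt = 4πr² · 6
At r = 19: dV/dt = 8664π cm³/s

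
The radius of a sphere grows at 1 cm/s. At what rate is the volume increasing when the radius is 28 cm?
3136π cm³/s

V = (4/3)πr³
dV/dt = dV/dr · dr/dt = 4πr² · 1
At r = 28: dV/dt = 3136π cm³/s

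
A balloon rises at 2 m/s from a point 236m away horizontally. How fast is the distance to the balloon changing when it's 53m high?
106√58505/58505 ≈ 0.4382 m/s

z² = 236² + y²
z = √(236² + 53²) = √58505
dz/dt = y/z · dy/dt = 53/√58505 · 2 = 106√58505/58505 ≈ 0.4382 m/s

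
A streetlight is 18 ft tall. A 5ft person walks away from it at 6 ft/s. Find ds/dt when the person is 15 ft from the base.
30/13 ft/s

By similar triangles: 18/(x+s) = 5/s
Solving: s = 5x/13
ds/dt = 5/13 · dx/dt = 5/13 · 6 = 30/13 ft/s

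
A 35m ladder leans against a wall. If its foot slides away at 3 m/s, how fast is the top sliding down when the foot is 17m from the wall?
17√26/52 ≈ 1.667 m/s

x² + y² = 35²
2x·dx/dt + 2y·dy/dt = 0
dy/dt = -x/y · dx/dt = -17/(6√26) · 3 = -17√26/52 m/s
The top is descending at 17√26/52 ≈ 1.667 m/s.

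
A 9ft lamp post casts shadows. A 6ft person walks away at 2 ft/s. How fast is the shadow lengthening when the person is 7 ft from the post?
4 ft/s

By similar triangles: 9/(x+s) = 6/s
Solving: s = 6x/3
ds/dt = 6/3 · dx/dt = 2 · 2 = 4 ft/s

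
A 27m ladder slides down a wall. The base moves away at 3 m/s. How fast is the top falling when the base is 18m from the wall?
6√5/5 ≈ 2.683 m/s

x² + y² = 27²
2x·dx/dt + 2y·dy/dt = 0
dy/dt = -x/y · dx/dt = -18/(9√5) · 3 = -6√5/5 m/s
The top is descending at 6√5/5 ≈ 2.683 m/s.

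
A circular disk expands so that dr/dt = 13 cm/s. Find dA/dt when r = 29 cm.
754π cm²/s

A = πr²
dA/dt = 2πr · dr/dt = 2π(29)(13) = 754π cm²/s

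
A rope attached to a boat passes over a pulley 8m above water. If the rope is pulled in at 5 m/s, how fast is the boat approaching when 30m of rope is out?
75√209/209 ≈ 5.188 m/s

rope² = x² + 8²
x = √(30² - 8²) = 2√209
dx/dt = (rope/x) · d(rope)/dt = (30/(2√209)) · (-5) = -75√209/209 m/s
The boat approaches at 75√209/209 ≈ 5.188 m/s.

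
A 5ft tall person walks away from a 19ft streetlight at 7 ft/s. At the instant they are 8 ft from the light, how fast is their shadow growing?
5/2 ft/s

By similar triangles: 19/(x+s) = 5/s
Solving: s = 5x/14
ds/dt = 5/14 · dx/dt = 5/14 · 7 = 5/2 ft/s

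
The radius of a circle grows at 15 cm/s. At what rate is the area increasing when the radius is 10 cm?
300π cm²/s

A = πr²
dA/dt = 2πr · dr/dt = 2π(10)(15) = 300π cm²/s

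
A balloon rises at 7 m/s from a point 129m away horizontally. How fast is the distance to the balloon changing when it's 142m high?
994√36805/36805 ≈ 5.181 m/s

z² = 129² + y²
z = √(129² + 142²) = √36805
dz/dt = y/z · dy/dt = 142/√36805 · 7 = 994√36805/36805 ≈ 5.181 m/s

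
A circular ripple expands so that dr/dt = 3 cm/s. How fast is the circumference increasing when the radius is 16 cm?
6π cm/s

C = 2πr
dC/dt = 2π · dr/dt = 2π · 3 = 6π cm/s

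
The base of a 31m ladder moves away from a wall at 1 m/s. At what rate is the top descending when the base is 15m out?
15√46/184 ≈ 0.5529 m/s

x² + y² = 31²
2x·dx/dt + 2y·dy/dt = 0
dy/dt = -x/y · dx/dt = -15/(4√46) · 1 = -15√46/184 m/s
The top is descending at 15√46/184 ≈ 0.5529 m/s.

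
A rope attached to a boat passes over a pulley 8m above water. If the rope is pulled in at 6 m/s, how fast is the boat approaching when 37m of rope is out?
74√145/145 ≈ 6.145 m/s

rope² = x² + 8²
x = √(37² - 8²) = 3√145
dx/dt = (rope/x) · d(rope)/dt = (37/(3√145)) · (-6) = -74√145/145 m/s
The boat approaches at 74√145/145 ≈ 6.145 m/s.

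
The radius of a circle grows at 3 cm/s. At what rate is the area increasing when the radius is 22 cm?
132π cm²/s

A = πr²
dA/dt = 2πr · dr/dt = 2π(22)(3) = 132π cm²/s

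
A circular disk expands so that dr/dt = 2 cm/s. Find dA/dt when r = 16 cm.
64π cm²/s

A = πr²
dA/dt = 2πr · dr/dt = 2π(16)(2) = 64π cm²/s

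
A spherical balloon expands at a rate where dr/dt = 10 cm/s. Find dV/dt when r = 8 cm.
2560π cm³/s

V = (4/3)πr³
dV/dt = dV/dr · dr/dt = 4πr² · 10
At r = 8: dV/dt = 2560π cm³/s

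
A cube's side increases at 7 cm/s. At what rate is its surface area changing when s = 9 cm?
756 cm²/s

A = 6s²
dA/dt = 12s · ds/dt = 12·9·7 = 756 cm²/s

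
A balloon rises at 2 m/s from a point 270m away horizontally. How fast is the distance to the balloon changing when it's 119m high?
238√87061/87061 ≈ 0.8066 m/s

z² = 270² + y²
z = √(270² + 119²) = √87061
dz/dt = y/z · dy/dt = 119/√87061 · 2 = 238√87061/87061 ≈ 0.8066 m/s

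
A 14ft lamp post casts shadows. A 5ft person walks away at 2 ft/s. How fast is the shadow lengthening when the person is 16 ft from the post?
10/9 ft/s

By similar triangles: 14/(x+s) = 5/s
Solving: s = 5x/9
ds/dt = 5/9 · dx/dt = 5/9 · 2 = 10/9 ft/s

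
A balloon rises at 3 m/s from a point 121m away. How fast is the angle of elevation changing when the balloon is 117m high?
0.012813 rad/s

tan(θ) = y/121
sec²(θ) · dθ/dt = (1/121) · dy/dt
dθ/dt = cos²(θ)/121 · 3 = 121/(121² + 117²) · 3
dθ/dt = 0.012813 rad/s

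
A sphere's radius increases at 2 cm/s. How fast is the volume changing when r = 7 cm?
392π cm³/s

V = (4/3)πr³
dV/dt = dV/dr · dr/dt = 4πr² · 2
At r = 7: dV/dt = 392π cm³/s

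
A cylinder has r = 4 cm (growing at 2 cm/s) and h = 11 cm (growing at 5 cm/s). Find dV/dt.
256π cm³/s

V = πr²h
dV/dt = 2πrh·dr/dt + πr²·dh/dt
= 2π(4)(11)(2) + π(4)²(5)
= 256π cm³/s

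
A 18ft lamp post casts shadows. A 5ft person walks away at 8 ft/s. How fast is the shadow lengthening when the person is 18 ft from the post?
40/13 ft/s

By similar triangles: 18/(x+s) = 5/s
Solving: s = 5x/13
ds/dt = 5/13 · dx/dt = 5/13 · 8 = 40/13 ft/s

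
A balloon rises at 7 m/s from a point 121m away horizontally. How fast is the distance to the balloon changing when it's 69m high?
483√19402/19402 ≈ 3.468 m/s

z² = 121² + y²
z = √(121² + 69²) = √19402
dz/dt = y/z · dy/dt = 69/√19402 · 7 = 483√19402/19402 ≈ 3.468 m/s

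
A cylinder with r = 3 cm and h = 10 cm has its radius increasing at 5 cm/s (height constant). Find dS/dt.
160π cm²/s

S = 2πrh + 2πr² (lateral + bases)
dS/dt = (2πh + 4πr)·dr/dt = (2π·10 + 4π·3)·5
= 160π cm²/s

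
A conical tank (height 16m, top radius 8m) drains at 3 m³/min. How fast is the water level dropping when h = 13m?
12/(169π) ≈ 0.0226 m/min

r/h = 8/16, so r = (1/2)h
V = (1/3)πr²h = (1/3)π((1/2)h)²h = (1/12)πh³
dV/dh = (1/4)πh²
dh/dt = (dV/dt)/(dV/dh) = -3/((1/4)π·13²) = -12/(169π) m/min
The level is dropping at 12/(169π) ≈ 0.0226 m/min.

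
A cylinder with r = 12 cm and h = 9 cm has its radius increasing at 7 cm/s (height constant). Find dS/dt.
462π cm²/s

S = 2πrh + 2πr² (lateral + bases)
dS/dt = (2πh + 4πr)·dr/dt = (2π·9 + 4π·12)·7
= 462π cm²/s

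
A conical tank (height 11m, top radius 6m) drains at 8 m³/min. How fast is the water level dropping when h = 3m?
242/(81π) ≈ 0.951 m/min

r/h = 6/11, so r = (6/11)h
V = (1/3)πr²h = (1/3)π((6/11)h)²h = (12/121)πh³
dV/dh = (36/121)πh²
dh/dt = (dV/dt)/(dV/dh) = -8/((36/121)π·3²) = -242/(81π) m/min
The level is dropping at 242/(81π) ≈ 0.951 m/min.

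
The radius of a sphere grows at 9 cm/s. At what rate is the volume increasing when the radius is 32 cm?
36864π cm³/s

V = (4/3)πr³
dV/dt = dV/dr · dr/dt = 4πr² · 9
At r = 32: dV/dt = 36864π cm³/s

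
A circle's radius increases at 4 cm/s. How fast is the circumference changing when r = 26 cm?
8π cm/s

C = 2πr
dC/dt = 2π · dr/dt = 2π · 4 = 8π cm/s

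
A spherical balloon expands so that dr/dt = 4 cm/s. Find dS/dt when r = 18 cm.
576π cm²/s

S = 4πr²
dS/dt = dS/dr · dr/dt = 8πr · 4
At r = 18: dS/dt = 576π cm²/s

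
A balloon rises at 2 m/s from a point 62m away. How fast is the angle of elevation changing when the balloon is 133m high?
0.005759 rad/s

tan(θ) = y/62
sec²(θ) · dθ/dt = (1/62) · dy/dt
dθ/dt = cos²(θ)/62 · 2 = 62/(62² + 133²) · 2
dθ/dt = 0.005759 rad/s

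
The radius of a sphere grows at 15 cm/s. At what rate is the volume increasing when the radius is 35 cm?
73500π cm³/s

V = (4/3)πr³
dV/dt = dV/dr · dr/dt = 4πr² · 15
At r = 35: dV/dt = 73500π cm³/s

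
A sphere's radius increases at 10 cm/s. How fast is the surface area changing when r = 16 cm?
1280π cm²/s

S = 4πr²
dS/dt = dS/dr · dr/dt = 8πr · 10
At r = 16: dS/dt = 1280π cm²/s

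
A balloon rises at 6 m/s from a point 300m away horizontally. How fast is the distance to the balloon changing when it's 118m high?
354√25981/25981 ≈ 2.196 m/s

z² = 300² + y²
z = √(300² + 118²) = 2√25981
dz/dt = y/z · dy/dt = 118/(2√25981) · 6 = 354√25981/25981 ≈ 2.196 m/s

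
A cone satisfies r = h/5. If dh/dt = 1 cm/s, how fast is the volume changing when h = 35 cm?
49π cm³/s

V = (1/3)π(h/5)²h = πh³/75
dV/dt = πh²/25 · 1
At h = 35: dV/dt = 49π cm³/s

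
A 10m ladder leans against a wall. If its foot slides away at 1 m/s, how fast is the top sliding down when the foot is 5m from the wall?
√3/3 ≈ 0.5774 m/s

x² + y² = 10²
2x·dx/dt + 2y·dy/dt = 0
dy/dt = -x/y · dx/dt = -5/(5√3) · 1 = -√3/3 m/s
The top is descending at √3/3 ≈ 0.5774 m/s.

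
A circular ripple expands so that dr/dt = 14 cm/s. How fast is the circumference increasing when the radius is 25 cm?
28π cm/s

C = 2πr
dC/dt = 2π · dr/dt = 2π · 14 = 28π cm/s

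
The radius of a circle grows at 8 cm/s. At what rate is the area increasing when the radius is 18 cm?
288π cm²/s

A = πr²
dA/dt = 2πr · dr/dt = 2π(18)(8) = 288π cm²/s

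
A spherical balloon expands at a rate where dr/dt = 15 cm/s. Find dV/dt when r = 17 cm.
17340π cm³/s

V = (4/3)πr³
dV/dt = dV/dr · dr/dt = 4πr² · 15
At r = 17: dV/dt = 17340π cm³/s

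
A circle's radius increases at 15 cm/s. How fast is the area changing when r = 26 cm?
780π cm²/s

A = πr²
dA/dt = 2πr · dr/dt = 2π(26)(15) = 780π cm²/s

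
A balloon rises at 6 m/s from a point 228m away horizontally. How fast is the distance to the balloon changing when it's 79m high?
474√2329/11645 ≈ 1.964 m/s

z² = 228² + y²
z = √(228² + 79²) = 5√2329
dz/dt = y/z · dy/dt = 79/(5√2329) · 6 = 474√2329/11645 ≈ 1.964 m/s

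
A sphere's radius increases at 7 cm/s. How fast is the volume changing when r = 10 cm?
2800π cm³/s

V = (4/3)πr³
dV/dt = dV/dr · dr/dt = 4πr² · 7
At r = 10: dV/dt = 2800π cm³/s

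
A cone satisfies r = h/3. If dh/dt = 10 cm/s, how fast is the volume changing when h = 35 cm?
12250π/9 cm³/s

V = (1/3)π(h/3)²h = πh³/27
dV/dt = πh²/9 · 10
At h = 35: dV/dt = 12250π/9 cm³/s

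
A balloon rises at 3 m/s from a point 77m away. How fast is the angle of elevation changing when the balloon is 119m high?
0.011498 rad/s

tan(θ) = y/77
sec²(θ) · dθ/dt = (1/77) · dy/dt
dθ/dt = cos²(θ)/77 · 3 = 77/(77² + 119²) · 3
dθ/dt = 0.011498 rad/s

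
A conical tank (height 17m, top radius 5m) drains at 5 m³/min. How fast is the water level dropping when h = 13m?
289/(845π) ≈ 0.1089 m/min

r/h = 5/17, so r = (5/17)h
V = (1/3)πr²h = (1/3)π((5/17)h)²h = (25/867)πh³
dV/dh = (25/289)πh²
dh/dt = (dV/dt)/(dV/dh) = -5/((25/289)π·13²) = -289/(845π) m/min
The level is dropping at 289/(845π) ≈ 0.1089 m/min.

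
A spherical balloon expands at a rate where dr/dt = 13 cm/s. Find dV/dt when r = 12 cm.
7488π cm³/s

V = (4/3)πr³
dV/dt = dV/dr · dr/dt = 4πr² · 13
At r = 12: dV/dt = 7488π cm³/s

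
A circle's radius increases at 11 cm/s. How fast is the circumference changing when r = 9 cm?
22π cm/s

C = 2πr
dC/dt = 2π · dr/dt = 2π · 11 = 22π cm/s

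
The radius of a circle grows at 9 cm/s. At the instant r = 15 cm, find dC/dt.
18π cm/s

C = 2πr
dC/dt = 2π · dr/dt = 2π · 9 = 18π cm/s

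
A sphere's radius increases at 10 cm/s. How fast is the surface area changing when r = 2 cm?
160π cm²/s

S = 4πr²
dS/dt = dS/dr · dr/dt = 8πr · 10
At r = 2: dS/dt = 160π cm²/s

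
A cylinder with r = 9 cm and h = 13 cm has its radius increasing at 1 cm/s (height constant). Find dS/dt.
62π cm²/s

S = 2πrh + 2πr² (lateral + bases)
dS/dt = (2πh + 4πr)·dr/dt = (2π·13 + 4π·9)·1
= 62π cm²/s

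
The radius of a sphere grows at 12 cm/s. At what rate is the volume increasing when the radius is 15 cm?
10800π cm³/s

V = (4/3)πr³
dV/dt = dV/dr · dr/dt = 4πr² · 12
At r = 15: dV/dt = 10800π cm³/s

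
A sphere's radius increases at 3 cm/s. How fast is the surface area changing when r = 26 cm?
624π cm²/s

S = 4πr²
dS/dt = dS/dr · dr/dt = 8πr · 3
At r = 26: dS/dt = 624π cm²/s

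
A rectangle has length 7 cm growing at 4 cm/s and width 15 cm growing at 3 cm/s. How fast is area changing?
81 cm²/s

A = lw
dA/dt = w·dl/dt + l·dw/dt = 15·4 + 7·3 = 81 cm²/s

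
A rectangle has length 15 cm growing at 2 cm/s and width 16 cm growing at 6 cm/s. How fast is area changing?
122 cm²/s

A = lw
dA/dt = w·dl/dt + l·dw/dt = 16·2 + 15·6 = 122 cm²/s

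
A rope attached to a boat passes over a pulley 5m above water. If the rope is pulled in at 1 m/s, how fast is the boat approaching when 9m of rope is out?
9√14/28 ≈ 1.203 m/s

rope² = x² + 5²
x = √(9² - 5²) = 2√14
dx/dt = (rope/x) · d(rope)/dt = (9/(2√14)) · (-1) = -9√14/28 m/s
The boat approaches at 9√14/28 ≈ 1.203 m/s.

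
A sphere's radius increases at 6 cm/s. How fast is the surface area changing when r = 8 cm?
384π cm²/s

S = 4πr²
dS/dt = dS/dr · dr/dt = 8πr · 6
At r = 8: dS/dt = 384π cm²/s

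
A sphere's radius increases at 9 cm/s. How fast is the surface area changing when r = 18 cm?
1296π cm²/s

S = 4πr²
dS/dt = dS/dr · dr/dt = 8πr · 9
At r = 18: dS/dt = 1296π cm²/s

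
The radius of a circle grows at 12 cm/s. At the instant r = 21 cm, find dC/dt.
24π cm/s

C = 2πr
dC/dt = 2π · dr/dt = 2π · 12 = 24π cm/s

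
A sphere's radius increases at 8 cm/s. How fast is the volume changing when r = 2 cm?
128π cm³/s

V = (4/3)πr³
dV/dt = dV/dr · dr/dt = 4πr² · 8
At r = 2: dV/dt = 128π cm³/s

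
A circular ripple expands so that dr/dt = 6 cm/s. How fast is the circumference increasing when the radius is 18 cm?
12π cm/s

C = 2πr
dC/dt = 2π · dr/dt = 2π · 6 = 12π cm/s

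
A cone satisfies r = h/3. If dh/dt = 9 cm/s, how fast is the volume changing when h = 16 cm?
256π cm³/s

V = (1/3)π(h/3)²h = πh³/27
dV/dt = πh²/9 · 9
At h = 16: dV/dt = 256π cm³/s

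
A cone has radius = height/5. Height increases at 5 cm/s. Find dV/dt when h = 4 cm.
16π/5 cm³/s

V = (1/3)π(h/5)²h = πh³/75
dV/dt = πh²/25 · 5
At h = 4: dV/dt = 16π/5 cm³/s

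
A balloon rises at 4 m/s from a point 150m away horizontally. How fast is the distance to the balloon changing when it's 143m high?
572√42949/42949 ≈ 2.76 m/s

z² = 150² + y²
z = √(150² + 143²) = √42949
dz/dt = y/z · dy/dt = 143/√42949 · 4 = 572√42949/42949 ≈ 2.76 m/s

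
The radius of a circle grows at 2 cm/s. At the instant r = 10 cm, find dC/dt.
4π cm/s

C = 2πr
dC/dt = 2π · dr/dt = 2π · 2 = 4π cm/s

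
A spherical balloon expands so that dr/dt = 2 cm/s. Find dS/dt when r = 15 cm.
240π cm²/s

S = 4πr²
dS/dt = dS/dr · dr/dt = 8πr · 2
At r = 15: dS/dt = 240π cm²/s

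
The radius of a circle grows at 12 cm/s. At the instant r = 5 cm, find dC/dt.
24π cm/s

C = 2πr
dC/dt = 2π · dr/dt = 2π · 12 = 24π cm/s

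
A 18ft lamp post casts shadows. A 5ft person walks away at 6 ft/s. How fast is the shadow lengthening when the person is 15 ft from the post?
30/13 ft/s

By similar triangles: 18/(x+s) = 5/s
Solving: s = 5x/13
ds/dt = 5/13 · dx/dt = 5/13 · 6 = 30/13 ft/s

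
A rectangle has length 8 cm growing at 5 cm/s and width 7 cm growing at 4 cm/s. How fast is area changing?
67 cm²/s

A = lw
dA/dt = w·dl/dt + l·dw/dt = 7·5 + 8·4 = 67 cm²/s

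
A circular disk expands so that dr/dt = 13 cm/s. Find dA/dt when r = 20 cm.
520π cm²/s

A = πr²
dA/dt = 2πr · dr/dt = 2π(20)(13) = 520π cm²/s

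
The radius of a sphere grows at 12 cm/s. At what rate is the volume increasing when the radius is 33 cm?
52272π cm³/s

V = (4/3)πr³
dV/dt = dV/dr · dr/dt = 4πr² · 12
At r = 33: dV/dt = 52272π cm³/s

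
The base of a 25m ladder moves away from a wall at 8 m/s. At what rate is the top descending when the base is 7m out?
7/3 ≈ 2.333 m/s

x² + y² = 25²
2x·dx/dt + 2y·dy/dt = 0
dy/dt = -x/y · dx/dt = -7/24 · 8 = -7/3 m/s
The top is descending at 7/3 ≈ 2.333 m/s.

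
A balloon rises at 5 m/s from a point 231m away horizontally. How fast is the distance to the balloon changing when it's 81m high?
135√6658/6658 ≈ 1.654 m/s

z² = 231² + y²
z = √(231² + 81²) = 3√6658
dz/dt = y/z · dy/dt = 81/(3√6658) · 5 = 135√6658/6658 ≈ 1.654 m/s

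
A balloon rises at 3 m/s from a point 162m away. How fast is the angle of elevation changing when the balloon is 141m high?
0.010537 rad/s

tan(θ) = y/162
sec²(θ) · dθ/dt = (1/162) · dy/dt
dθ/dt = cos²(θ)/162 · 3 = 162/(162² + 141²) · 3
dθ/dt = 0.010537 rad/s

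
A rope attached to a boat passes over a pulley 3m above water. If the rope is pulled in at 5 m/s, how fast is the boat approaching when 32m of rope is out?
32√1015/203 ≈ 5.022 m/s

rope² = x² + 3²
x = √(32² - 3²) = √1015
dx/dt = (rope/x) · d(rope)/dt = (32/√1015) · (-5) = -32√1015/203 m/s
The boat approaches at 32√1015/203 ≈ 5.022 m/s.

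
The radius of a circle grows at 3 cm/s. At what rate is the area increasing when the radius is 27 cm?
162π cm²/s

A = πr²
dA/dt = 2πr · dr/dt = 2π(27)(3) = 162π cm²/s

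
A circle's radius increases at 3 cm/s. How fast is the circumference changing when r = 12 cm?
6π cm/s

C = 2πr
dC/dt = 2π · dr/dt = 2π · 3 = 6π cm/s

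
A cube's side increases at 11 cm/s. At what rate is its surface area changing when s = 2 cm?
264 cm²/s

A = 6s²
dA/dt = 12s · ds/dt = 12·2·11 = 264 cm²/s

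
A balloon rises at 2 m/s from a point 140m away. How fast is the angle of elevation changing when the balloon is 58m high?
0.012193 rad/s

tan(θ) = y/140
sec²(θ) · dθ/dt = (1/140) · dy/dt
dθ/dt = cos²(θ)/140 · 2 = 140/(140² + 58²) · 2
dθ/dt = 0.012193 rad/s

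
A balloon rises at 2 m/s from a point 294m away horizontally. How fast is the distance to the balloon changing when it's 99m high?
66√37/629 ≈ 0.6383 m/s

z² = 294² + y²
z = √(294² + 99²) = 51√37
dz/dt = y/z · dy/dt = 99/(51√37) · 2 = 66√37/629 ≈ 0.6383 m/s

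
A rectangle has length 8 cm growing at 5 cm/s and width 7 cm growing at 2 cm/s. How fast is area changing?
51 cm²/s

A = lw
dA/dt = w·dl/dt + l·dw/dt = 7·5 + 8·2 = 51 cm²/s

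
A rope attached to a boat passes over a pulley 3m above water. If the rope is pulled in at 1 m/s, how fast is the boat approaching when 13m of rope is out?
13√10/40 ≈ 1.028 m/s

rope² = x² + 3²
x = √(13² - 3²) = 4√10
dx/dt = (rope/x) · d(rope)/dt = (13/(4√10)) · (-1) = -13√10/40 m/s
The boat approaches at 13√10/40 ≈ 1.028 m/s.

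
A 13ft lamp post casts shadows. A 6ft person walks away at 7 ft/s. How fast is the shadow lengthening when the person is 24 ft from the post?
6 ft/s

By similar triangles: 13/(x+s) = 6/s
Solving: s = 6x/7
ds/dt = 6/7 · dx/dt = 6/7 · 7 = 6 ft/s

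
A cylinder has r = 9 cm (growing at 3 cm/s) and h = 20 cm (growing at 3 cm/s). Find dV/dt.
1323π cm³/s

V = πr²h
dV/dt = 2πrh·dr/dt + πr²·dh/dt
= 2π(9)(20)(3) + π(9)²(3)
= 1323π cm³/s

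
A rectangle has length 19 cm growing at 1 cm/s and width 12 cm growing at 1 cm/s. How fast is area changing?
31 cm²/s

A = lw
dA/dt = w·dl/dt + l·dw/dt = 12·1 + 19·1 = 31 cm²/s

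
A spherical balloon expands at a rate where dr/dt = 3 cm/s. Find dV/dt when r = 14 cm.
2352π cm³/s

V = (4/3)πr³
dV/dt = dV/dr · dr/dt = 4πr² · 3
At r = 14: dV/dt = 2352π cm³/s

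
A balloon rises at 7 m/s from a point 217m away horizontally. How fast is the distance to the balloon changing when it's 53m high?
371√49898/49898 ≈ 1.661 m/s

z² = 217² + y²
z = √(217² + 53²) = √49898
dz/dt = y/z · dy/dt = 53/√49898 · 7 = 371√49898/49898 ≈ 1.661 m/s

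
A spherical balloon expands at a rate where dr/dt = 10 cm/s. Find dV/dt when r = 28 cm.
31360π cm³/s

V = (4/3)πr³
dV/dt = dV/dr · dr/dt = 4πr² · 10
At r = 28: dV/dt = 31360π cm³/s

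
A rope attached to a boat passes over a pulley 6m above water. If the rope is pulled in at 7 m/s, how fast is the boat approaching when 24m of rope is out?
28√15/15 ≈ 7.23 m/s

rope² = x² + 6²
x = √(24² - 6²) = 6√15
dx/dt = (rope/x) · d(rope)/dt = (24/(6√15)) · (-7) = -28√15/15 m/s
The boat approaches at 28√15/15 ≈ 7.23 m/s.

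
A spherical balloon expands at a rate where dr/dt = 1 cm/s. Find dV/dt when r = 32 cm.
4096π cm³/s

V = (4/3)πr³
dV/dt = dV/dr · dr/dt = 4πr² · 1
At r = 32: dV/dt = 4096π cm³/s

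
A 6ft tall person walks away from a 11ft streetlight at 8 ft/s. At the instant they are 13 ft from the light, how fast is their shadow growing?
48/5 ft/s

By similar triangles: 11/(x+s) = 6/s
Solving: s = 6x/5
ds/dt = 6/5 · dx/dt = 6/5 · 8 = 48/5 ft/s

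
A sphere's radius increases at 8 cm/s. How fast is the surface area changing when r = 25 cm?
1600π cm²/s

S = 4πr²
dS/dt = dS/dr · dr/dt = 8πr · 8
At r = 25: dS/dt = 1600π cm²/s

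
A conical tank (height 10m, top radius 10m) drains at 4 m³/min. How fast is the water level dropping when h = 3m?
4/(9π) ≈ 0.1415 m/min

r/h = 10/10, so r = h
V = (1/3)πr²h = (1/3)π(h)²h = (1/3)πh³
dV/dh = πh²
dh/dt = (dV/dt)/(dV/dh) = -4/(π·3²) = -4/(9π) m/min
The level is dropping at 4/(9π) ≈ 0.1415 m/min.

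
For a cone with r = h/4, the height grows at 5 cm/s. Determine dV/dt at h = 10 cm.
125π/4 cm³/s

V = (1/3)π(h/4)²h = πh³/48
dV/dt = πh²/16 · 5
At h = 10: dV/dt = 125π/4 cm³/s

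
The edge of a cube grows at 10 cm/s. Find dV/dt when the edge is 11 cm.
3630 cm³/s

V = s³
dV/dt = 3s² · ds/dt = 3·11²·10 = 3630 cm³/s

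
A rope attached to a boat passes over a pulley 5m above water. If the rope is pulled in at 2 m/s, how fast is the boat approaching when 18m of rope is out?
36√299/299 ≈ 2.082 m/s

rope² = x² + 5²
x = √(18² - 5²) = √299
dx/dt = (rope/x) · d(rope)/dt = (18/√299) · (-2) = -36√299/299 m/s
The boat approaches at 36√299/299 ≈ 2.082 m/s.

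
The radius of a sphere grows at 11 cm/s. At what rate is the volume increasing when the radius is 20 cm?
17600π cm³/s

V = (4/3)πr³
dV/dt = dV/dr · dr/dt = 4πr² · 11
At r = 20: dV/dt = 17600π cm³/s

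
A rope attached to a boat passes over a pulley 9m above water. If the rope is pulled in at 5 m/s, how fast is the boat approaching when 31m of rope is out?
31√55/44 ≈ 5.225 m/s

rope² = x² + 9²
x = √(31² - 9²) = 4√55
dx/dt = (rope/x) · d(rope)/dt = (31/(4√55)) · (-5) = -31√55/44 m/s
The boat approaches at 31√55/44 ≈ 5.225 m/s.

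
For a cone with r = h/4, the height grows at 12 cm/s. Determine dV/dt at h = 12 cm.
108π cm³/s

V = (1/3)π(h/4)²h = πh³/48
dV/dt = πh²/16 · 12
At h = 12: dV/dt = 108π cm³/s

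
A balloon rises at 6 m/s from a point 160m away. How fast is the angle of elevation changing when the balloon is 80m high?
0.03 rad/s

tan(θ) = y/160
sec²(θ) · dθ/dt = (1/160) · dy/dt
dθ/dt = cos²(θ)/160 · 6 = 160/(160² + 80²) · 6
dθ/dt = 0.03 rad/s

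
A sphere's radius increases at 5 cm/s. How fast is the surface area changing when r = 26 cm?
1040π cm²/s

S = 4πr²
dS/dt = dS/dr · dr/dt = 8πr · 5
At r = 26: dS/dt = 1040π cm²/s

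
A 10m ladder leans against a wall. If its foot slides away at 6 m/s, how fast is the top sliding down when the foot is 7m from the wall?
14√51/17 ≈ 5.881 m/s

x² + y² = 10²
2x·dx/dt + 2y·dy/dt = 0
dy/dt = -x/y · dx/dt = -7/√51 · 6 = -14√51/17 m/s
The top is descending at 14√51/17 ≈ 5.881 m/s.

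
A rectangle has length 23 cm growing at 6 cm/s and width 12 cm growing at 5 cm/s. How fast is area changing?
187 cm²/s

A = lw
dA/dt = w·dl/dt + l·dw/dt = 12·6 + 23·5 = 187 cm²/s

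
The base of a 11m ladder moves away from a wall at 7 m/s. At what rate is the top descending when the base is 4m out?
4√105/15 ≈ 2.733 m/s

x² + y² = 11²
2x·dx/dt + 2y·dy/dt = 0
dy/dt = -x/y · dx/dt = -4/√105 · 7 = -4√105/15 m/s
The top is descending at 4√105/15 ≈ 2.733 m/s.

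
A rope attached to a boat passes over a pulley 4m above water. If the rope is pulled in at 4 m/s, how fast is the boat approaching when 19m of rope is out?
76√345/345 ≈ 4.092 m/s

rope² = x² + 4²
x = √(19² - 4²) = √345
dx/dt = (rope/x) · d(rope)/dt = (19/√345) · (-4) = -76√345/345 m/s
The boat approaches at 76√345/345 ≈ 4.092 m/s.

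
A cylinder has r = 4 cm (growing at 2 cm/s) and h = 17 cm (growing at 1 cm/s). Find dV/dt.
288π cm³/s

V = πr²h
dV/dt = 2πrh·dr/dt + πr²·dh/dt
= 2π(4)(17)(2) + π(4)²(1)
= 288π cm³/s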